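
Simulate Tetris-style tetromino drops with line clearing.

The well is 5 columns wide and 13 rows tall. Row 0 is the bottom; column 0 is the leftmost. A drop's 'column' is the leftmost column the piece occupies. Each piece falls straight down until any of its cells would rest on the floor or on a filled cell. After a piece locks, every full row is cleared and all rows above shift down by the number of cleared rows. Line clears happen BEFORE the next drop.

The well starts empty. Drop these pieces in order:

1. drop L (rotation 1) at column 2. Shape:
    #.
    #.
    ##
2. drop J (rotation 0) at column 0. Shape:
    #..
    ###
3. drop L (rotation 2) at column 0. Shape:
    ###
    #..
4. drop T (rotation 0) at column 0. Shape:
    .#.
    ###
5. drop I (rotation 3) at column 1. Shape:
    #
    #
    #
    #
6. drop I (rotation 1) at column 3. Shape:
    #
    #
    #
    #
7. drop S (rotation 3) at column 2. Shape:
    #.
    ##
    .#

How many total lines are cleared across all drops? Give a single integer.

Drop 1: L rot1 at col 2 lands with bottom-row=0; cleared 0 line(s) (total 0); column heights now [0 0 3 1 0], max=3
Drop 2: J rot0 at col 0 lands with bottom-row=3; cleared 0 line(s) (total 0); column heights now [5 4 4 1 0], max=5
Drop 3: L rot2 at col 0 lands with bottom-row=5; cleared 0 line(s) (total 0); column heights now [7 7 7 1 0], max=7
Drop 4: T rot0 at col 0 lands with bottom-row=7; cleared 0 line(s) (total 0); column heights now [8 9 8 1 0], max=9
Drop 5: I rot3 at col 1 lands with bottom-row=9; cleared 0 line(s) (total 0); column heights now [8 13 8 1 0], max=13
Drop 6: I rot1 at col 3 lands with bottom-row=1; cleared 0 line(s) (total 0); column heights now [8 13 8 5 0], max=13
Drop 7: S rot3 at col 2 lands with bottom-row=7; cleared 0 line(s) (total 0); column heights now [8 13 10 9 0], max=13

Answer: 0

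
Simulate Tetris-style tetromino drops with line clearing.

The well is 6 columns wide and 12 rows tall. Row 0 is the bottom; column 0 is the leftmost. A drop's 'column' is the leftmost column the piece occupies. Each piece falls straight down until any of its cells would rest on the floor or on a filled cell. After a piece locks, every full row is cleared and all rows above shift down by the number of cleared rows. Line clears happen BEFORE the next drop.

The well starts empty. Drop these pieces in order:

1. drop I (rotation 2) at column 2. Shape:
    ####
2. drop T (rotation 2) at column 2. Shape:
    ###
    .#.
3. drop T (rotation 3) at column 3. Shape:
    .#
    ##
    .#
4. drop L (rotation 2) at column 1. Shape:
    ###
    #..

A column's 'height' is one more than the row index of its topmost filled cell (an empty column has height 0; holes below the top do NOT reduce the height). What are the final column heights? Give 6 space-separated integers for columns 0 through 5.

Drop 1: I rot2 at col 2 lands with bottom-row=0; cleared 0 line(s) (total 0); column heights now [0 0 1 1 1 1], max=1
Drop 2: T rot2 at col 2 lands with bottom-row=1; cleared 0 line(s) (total 0); column heights now [0 0 3 3 3 1], max=3
Drop 3: T rot3 at col 3 lands with bottom-row=3; cleared 0 line(s) (total 0); column heights now [0 0 3 5 6 1], max=6
Drop 4: L rot2 at col 1 lands with bottom-row=4; cleared 0 line(s) (total 0); column heights now [0 6 6 6 6 1], max=6

Answer: 0 6 6 6 6 1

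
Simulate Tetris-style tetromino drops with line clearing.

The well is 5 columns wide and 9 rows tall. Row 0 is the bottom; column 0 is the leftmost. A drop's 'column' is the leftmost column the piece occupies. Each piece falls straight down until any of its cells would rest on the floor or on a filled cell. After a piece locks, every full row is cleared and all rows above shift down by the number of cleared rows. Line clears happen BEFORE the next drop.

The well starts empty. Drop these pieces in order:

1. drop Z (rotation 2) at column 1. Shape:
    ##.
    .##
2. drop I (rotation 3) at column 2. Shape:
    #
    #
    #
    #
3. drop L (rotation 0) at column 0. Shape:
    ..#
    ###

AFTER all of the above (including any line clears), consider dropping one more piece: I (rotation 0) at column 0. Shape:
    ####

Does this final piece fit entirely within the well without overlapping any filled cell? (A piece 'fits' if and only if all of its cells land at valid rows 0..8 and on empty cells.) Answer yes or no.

Drop 1: Z rot2 at col 1 lands with bottom-row=0; cleared 0 line(s) (total 0); column heights now [0 2 2 1 0], max=2
Drop 2: I rot3 at col 2 lands with bottom-row=2; cleared 0 line(s) (total 0); column heights now [0 2 6 1 0], max=6
Drop 3: L rot0 at col 0 lands with bottom-row=6; cleared 0 line(s) (total 0); column heights now [7 7 8 1 0], max=8
Test piece I rot0 at col 0 (width 4): heights before test = [7 7 8 1 0]; fits = True

Answer: yes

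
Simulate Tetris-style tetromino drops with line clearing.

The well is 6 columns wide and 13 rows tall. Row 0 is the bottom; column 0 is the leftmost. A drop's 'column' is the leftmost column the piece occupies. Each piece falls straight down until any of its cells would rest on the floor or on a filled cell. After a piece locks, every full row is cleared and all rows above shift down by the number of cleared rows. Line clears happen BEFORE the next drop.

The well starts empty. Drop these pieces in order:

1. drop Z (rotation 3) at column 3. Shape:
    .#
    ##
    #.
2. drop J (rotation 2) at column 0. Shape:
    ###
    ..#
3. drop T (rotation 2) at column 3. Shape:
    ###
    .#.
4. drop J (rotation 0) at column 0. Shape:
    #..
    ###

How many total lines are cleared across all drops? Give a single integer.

Drop 1: Z rot3 at col 3 lands with bottom-row=0; cleared 0 line(s) (total 0); column heights now [0 0 0 2 3 0], max=3
Drop 2: J rot2 at col 0 lands with bottom-row=0; cleared 0 line(s) (total 0); column heights now [2 2 2 2 3 0], max=3
Drop 3: T rot2 at col 3 lands with bottom-row=3; cleared 0 line(s) (total 0); column heights now [2 2 2 5 5 5], max=5
Drop 4: J rot0 at col 0 lands with bottom-row=2; cleared 0 line(s) (total 0); column heights now [4 3 3 5 5 5], max=5

Answer: 0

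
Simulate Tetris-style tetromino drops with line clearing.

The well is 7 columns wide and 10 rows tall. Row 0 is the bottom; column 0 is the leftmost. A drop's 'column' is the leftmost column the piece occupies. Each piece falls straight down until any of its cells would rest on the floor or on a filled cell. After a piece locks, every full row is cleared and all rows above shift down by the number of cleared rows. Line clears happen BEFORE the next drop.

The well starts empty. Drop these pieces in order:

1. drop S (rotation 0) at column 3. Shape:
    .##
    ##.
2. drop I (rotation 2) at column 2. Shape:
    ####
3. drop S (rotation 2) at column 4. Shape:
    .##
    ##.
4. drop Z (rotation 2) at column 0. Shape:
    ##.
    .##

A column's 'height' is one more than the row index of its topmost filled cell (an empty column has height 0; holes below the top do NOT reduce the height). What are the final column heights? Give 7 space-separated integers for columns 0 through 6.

Drop 1: S rot0 at col 3 lands with bottom-row=0; cleared 0 line(s) (total 0); column heights now [0 0 0 1 2 2 0], max=2
Drop 2: I rot2 at col 2 lands with bottom-row=2; cleared 0 line(s) (total 0); column heights now [0 0 3 3 3 3 0], max=3
Drop 3: S rot2 at col 4 lands with bottom-row=3; cleared 0 line(s) (total 0); column heights now [0 0 3 3 4 5 5], max=5
Drop 4: Z rot2 at col 0 lands with bottom-row=3; cleared 0 line(s) (total 0); column heights now [5 5 4 3 4 5 5], max=5

Answer: 5 5 4 3 4 5 5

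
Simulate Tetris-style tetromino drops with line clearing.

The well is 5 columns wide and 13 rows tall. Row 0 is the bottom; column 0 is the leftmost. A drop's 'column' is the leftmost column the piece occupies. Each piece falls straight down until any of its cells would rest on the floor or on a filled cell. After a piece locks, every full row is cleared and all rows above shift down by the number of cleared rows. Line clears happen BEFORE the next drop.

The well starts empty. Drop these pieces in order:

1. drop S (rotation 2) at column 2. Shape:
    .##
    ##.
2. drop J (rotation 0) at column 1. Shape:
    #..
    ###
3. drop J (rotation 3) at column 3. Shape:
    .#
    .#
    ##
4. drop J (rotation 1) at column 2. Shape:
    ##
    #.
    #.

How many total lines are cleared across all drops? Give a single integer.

Drop 1: S rot2 at col 2 lands with bottom-row=0; cleared 0 line(s) (total 0); column heights now [0 0 1 2 2], max=2
Drop 2: J rot0 at col 1 lands with bottom-row=2; cleared 0 line(s) (total 0); column heights now [0 4 3 3 2], max=4
Drop 3: J rot3 at col 3 lands with bottom-row=3; cleared 0 line(s) (total 0); column heights now [0 4 3 4 6], max=6
Drop 4: J rot1 at col 2 lands with bottom-row=3; cleared 0 line(s) (total 0); column heights now [0 4 6 6 6], max=6

Answer: 0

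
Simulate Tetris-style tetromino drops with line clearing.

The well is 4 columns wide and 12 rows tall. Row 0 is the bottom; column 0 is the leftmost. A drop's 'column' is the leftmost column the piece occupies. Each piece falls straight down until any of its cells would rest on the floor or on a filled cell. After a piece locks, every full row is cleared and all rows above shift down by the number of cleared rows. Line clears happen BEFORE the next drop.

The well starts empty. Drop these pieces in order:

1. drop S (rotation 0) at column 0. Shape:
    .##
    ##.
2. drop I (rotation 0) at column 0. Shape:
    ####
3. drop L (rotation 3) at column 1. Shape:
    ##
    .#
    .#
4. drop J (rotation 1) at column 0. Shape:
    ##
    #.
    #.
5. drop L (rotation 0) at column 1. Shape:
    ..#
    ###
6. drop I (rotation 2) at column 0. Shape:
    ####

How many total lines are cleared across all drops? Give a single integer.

Drop 1: S rot0 at col 0 lands with bottom-row=0; cleared 0 line(s) (total 0); column heights now [1 2 2 0], max=2
Drop 2: I rot0 at col 0 lands with bottom-row=2; cleared 1 line(s) (total 1); column heights now [1 2 2 0], max=2
Drop 3: L rot3 at col 1 lands with bottom-row=2; cleared 0 line(s) (total 1); column heights now [1 5 5 0], max=5
Drop 4: J rot1 at col 0 lands with bottom-row=3; cleared 0 line(s) (total 1); column heights now [6 6 5 0], max=6
Drop 5: L rot0 at col 1 lands with bottom-row=6; cleared 0 line(s) (total 1); column heights now [6 7 7 8], max=8
Drop 6: I rot2 at col 0 lands with bottom-row=8; cleared 1 line(s) (total 2); column heights now [6 7 7 8], max=8

Answer: 2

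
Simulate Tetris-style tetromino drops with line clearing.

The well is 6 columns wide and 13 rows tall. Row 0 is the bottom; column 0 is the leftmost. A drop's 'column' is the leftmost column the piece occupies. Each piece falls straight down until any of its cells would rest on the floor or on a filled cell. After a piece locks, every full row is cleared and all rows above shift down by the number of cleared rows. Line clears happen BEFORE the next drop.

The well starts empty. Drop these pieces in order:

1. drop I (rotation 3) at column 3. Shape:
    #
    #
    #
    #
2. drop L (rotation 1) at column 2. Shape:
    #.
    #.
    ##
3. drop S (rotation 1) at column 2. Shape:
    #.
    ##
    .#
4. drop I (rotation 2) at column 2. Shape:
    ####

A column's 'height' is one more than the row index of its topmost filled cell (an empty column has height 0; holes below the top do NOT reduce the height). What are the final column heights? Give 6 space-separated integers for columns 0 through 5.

Drop 1: I rot3 at col 3 lands with bottom-row=0; cleared 0 line(s) (total 0); column heights now [0 0 0 4 0 0], max=4
Drop 2: L rot1 at col 2 lands with bottom-row=4; cleared 0 line(s) (total 0); column heights now [0 0 7 5 0 0], max=7
Drop 3: S rot1 at col 2 lands with bottom-row=6; cleared 0 line(s) (total 0); column heights now [0 0 9 8 0 0], max=9
Drop 4: I rot2 at col 2 lands with bottom-row=9; cleared 0 line(s) (total 0); column heights now [0 0 10 10 10 10], max=10

Answer: 0 0 10 10 10 10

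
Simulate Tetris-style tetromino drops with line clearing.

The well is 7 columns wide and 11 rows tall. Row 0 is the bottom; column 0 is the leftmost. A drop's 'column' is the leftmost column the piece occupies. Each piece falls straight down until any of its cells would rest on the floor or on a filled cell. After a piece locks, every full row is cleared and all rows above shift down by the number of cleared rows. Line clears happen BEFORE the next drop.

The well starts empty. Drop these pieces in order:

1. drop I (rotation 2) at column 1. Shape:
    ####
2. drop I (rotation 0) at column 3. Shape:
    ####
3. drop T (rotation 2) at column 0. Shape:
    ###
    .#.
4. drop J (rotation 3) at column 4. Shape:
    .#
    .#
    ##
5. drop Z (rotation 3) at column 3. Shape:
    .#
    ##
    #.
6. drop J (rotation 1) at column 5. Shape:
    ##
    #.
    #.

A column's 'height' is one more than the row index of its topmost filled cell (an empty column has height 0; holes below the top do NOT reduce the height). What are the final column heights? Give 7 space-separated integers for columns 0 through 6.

Answer: 3 3 3 4 5 8 8

Derivation:
Drop 1: I rot2 at col 1 lands with bottom-row=0; cleared 0 line(s) (total 0); column heights now [0 1 1 1 1 0 0], max=1
Drop 2: I rot0 at col 3 lands with bottom-row=1; cleared 0 line(s) (total 0); column heights now [0 1 1 2 2 2 2], max=2
Drop 3: T rot2 at col 0 lands with bottom-row=1; cleared 0 line(s) (total 0); column heights now [3 3 3 2 2 2 2], max=3
Drop 4: J rot3 at col 4 lands with bottom-row=2; cleared 0 line(s) (total 0); column heights now [3 3 3 2 3 5 2], max=5
Drop 5: Z rot3 at col 3 lands with bottom-row=2; cleared 0 line(s) (total 0); column heights now [3 3 3 4 5 5 2], max=5
Drop 6: J rot1 at col 5 lands with bottom-row=5; cleared 0 line(s) (total 0); column heights now [3 3 3 4 5 8 8], max=8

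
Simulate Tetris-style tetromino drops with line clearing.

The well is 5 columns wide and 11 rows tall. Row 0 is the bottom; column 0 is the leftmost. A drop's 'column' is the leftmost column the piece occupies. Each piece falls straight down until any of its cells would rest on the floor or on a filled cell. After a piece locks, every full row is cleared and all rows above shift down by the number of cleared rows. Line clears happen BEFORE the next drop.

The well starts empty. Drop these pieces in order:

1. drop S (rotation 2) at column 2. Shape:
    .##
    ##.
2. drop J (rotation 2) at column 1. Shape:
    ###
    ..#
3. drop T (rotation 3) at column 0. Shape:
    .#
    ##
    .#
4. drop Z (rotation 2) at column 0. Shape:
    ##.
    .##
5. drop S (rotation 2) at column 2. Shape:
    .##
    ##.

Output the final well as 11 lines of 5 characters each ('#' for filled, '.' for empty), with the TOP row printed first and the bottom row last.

Answer: .....
...##
####.
.##..
.#...
##...
.#...
.###.
...#.
...##
..##.

Derivation:
Drop 1: S rot2 at col 2 lands with bottom-row=0; cleared 0 line(s) (total 0); column heights now [0 0 1 2 2], max=2
Drop 2: J rot2 at col 1 lands with bottom-row=2; cleared 0 line(s) (total 0); column heights now [0 4 4 4 2], max=4
Drop 3: T rot3 at col 0 lands with bottom-row=4; cleared 0 line(s) (total 0); column heights now [6 7 4 4 2], max=7
Drop 4: Z rot2 at col 0 lands with bottom-row=7; cleared 0 line(s) (total 0); column heights now [9 9 8 4 2], max=9
Drop 5: S rot2 at col 2 lands with bottom-row=8; cleared 0 line(s) (total 0); column heights now [9 9 9 10 10], max=10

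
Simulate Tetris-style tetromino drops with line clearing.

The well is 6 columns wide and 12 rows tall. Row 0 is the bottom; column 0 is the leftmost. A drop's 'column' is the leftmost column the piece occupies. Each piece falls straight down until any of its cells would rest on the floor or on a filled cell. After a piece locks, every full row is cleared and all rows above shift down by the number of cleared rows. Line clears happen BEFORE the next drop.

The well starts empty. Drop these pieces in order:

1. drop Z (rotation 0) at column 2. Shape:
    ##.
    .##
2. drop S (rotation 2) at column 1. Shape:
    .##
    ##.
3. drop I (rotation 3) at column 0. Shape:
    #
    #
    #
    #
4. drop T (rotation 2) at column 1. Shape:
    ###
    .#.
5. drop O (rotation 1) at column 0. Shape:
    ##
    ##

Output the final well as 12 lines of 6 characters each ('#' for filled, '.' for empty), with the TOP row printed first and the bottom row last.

Answer: ......
......
......
......
##....
##....
.###..
..#...
#.##..
###...
#.##..
#..##.

Derivation:
Drop 1: Z rot0 at col 2 lands with bottom-row=0; cleared 0 line(s) (total 0); column heights now [0 0 2 2 1 0], max=2
Drop 2: S rot2 at col 1 lands with bottom-row=2; cleared 0 line(s) (total 0); column heights now [0 3 4 4 1 0], max=4
Drop 3: I rot3 at col 0 lands with bottom-row=0; cleared 0 line(s) (total 0); column heights now [4 3 4 4 1 0], max=4
Drop 4: T rot2 at col 1 lands with bottom-row=4; cleared 0 line(s) (total 0); column heights now [4 6 6 6 1 0], max=6
Drop 5: O rot1 at col 0 lands with bottom-row=6; cleared 0 line(s) (total 0); column heights now [8 8 6 6 1 0], max=8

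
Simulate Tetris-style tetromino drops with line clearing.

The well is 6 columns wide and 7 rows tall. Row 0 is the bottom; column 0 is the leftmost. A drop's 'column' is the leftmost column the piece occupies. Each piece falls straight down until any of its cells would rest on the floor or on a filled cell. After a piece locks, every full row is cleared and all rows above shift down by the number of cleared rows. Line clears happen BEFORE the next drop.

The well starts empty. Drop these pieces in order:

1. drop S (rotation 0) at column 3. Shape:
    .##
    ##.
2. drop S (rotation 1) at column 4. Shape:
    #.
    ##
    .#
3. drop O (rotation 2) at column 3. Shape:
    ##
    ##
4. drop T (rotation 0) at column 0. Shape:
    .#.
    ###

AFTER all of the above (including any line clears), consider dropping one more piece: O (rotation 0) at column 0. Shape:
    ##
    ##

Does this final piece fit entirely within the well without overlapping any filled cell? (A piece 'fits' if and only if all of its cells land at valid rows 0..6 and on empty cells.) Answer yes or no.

Drop 1: S rot0 at col 3 lands with bottom-row=0; cleared 0 line(s) (total 0); column heights now [0 0 0 1 2 2], max=2
Drop 2: S rot1 at col 4 lands with bottom-row=2; cleared 0 line(s) (total 0); column heights now [0 0 0 1 5 4], max=5
Drop 3: O rot2 at col 3 lands with bottom-row=5; cleared 0 line(s) (total 0); column heights now [0 0 0 7 7 4], max=7
Drop 4: T rot0 at col 0 lands with bottom-row=0; cleared 0 line(s) (total 0); column heights now [1 2 1 7 7 4], max=7
Test piece O rot0 at col 0 (width 2): heights before test = [1 2 1 7 7 4]; fits = True

Answer: yes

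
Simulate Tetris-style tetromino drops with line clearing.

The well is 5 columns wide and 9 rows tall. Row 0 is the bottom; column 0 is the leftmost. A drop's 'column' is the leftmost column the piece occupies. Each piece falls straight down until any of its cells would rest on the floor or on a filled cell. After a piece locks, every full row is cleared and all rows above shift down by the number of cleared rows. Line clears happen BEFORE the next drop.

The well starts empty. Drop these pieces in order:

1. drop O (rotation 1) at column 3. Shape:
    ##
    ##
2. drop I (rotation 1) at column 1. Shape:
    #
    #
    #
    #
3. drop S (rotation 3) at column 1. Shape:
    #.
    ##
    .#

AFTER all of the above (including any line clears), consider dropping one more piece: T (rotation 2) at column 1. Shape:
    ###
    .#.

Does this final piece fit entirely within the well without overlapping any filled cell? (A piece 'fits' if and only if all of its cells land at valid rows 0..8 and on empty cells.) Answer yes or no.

Drop 1: O rot1 at col 3 lands with bottom-row=0; cleared 0 line(s) (total 0); column heights now [0 0 0 2 2], max=2
Drop 2: I rot1 at col 1 lands with bottom-row=0; cleared 0 line(s) (total 0); column heights now [0 4 0 2 2], max=4
Drop 3: S rot3 at col 1 lands with bottom-row=3; cleared 0 line(s) (total 0); column heights now [0 6 5 2 2], max=6
Test piece T rot2 at col 1 (width 3): heights before test = [0 6 5 2 2]; fits = True

Answer: yes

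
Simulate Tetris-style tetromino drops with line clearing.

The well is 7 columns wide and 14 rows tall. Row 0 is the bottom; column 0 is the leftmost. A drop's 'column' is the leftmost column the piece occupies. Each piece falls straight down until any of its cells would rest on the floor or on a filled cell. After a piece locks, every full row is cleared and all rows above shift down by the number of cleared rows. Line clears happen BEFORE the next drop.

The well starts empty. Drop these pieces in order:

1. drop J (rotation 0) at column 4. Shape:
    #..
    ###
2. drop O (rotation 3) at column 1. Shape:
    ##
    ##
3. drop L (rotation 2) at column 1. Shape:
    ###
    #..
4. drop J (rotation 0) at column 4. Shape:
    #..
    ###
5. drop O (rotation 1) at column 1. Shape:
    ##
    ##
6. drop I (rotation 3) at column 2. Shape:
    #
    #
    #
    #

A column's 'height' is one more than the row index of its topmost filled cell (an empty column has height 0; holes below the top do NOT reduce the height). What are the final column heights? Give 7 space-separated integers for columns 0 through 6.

Answer: 0 6 10 4 4 3 3

Derivation:
Drop 1: J rot0 at col 4 lands with bottom-row=0; cleared 0 line(s) (total 0); column heights now [0 0 0 0 2 1 1], max=2
Drop 2: O rot3 at col 1 lands with bottom-row=0; cleared 0 line(s) (total 0); column heights now [0 2 2 0 2 1 1], max=2
Drop 3: L rot2 at col 1 lands with bottom-row=2; cleared 0 line(s) (total 0); column heights now [0 4 4 4 2 1 1], max=4
Drop 4: J rot0 at col 4 lands with bottom-row=2; cleared 0 line(s) (total 0); column heights now [0 4 4 4 4 3 3], max=4
Drop 5: O rot1 at col 1 lands with bottom-row=4; cleared 0 line(s) (total 0); column heights now [0 6 6 4 4 3 3], max=6
Drop 6: I rot3 at col 2 lands with bottom-row=6; cleared 0 line(s) (total 0); column heights now [0 6 10 4 4 3 3], max=10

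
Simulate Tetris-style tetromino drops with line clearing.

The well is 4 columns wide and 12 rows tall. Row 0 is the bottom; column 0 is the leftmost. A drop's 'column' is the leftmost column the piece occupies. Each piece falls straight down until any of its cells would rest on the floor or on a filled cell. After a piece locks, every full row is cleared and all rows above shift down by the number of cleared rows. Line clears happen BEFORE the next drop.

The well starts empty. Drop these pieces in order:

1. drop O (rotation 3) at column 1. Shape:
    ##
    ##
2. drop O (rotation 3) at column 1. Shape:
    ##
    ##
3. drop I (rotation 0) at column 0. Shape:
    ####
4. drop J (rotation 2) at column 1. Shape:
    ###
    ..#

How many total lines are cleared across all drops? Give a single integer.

Drop 1: O rot3 at col 1 lands with bottom-row=0; cleared 0 line(s) (total 0); column heights now [0 2 2 0], max=2
Drop 2: O rot3 at col 1 lands with bottom-row=2; cleared 0 line(s) (total 0); column heights now [0 4 4 0], max=4
Drop 3: I rot0 at col 0 lands with bottom-row=4; cleared 1 line(s) (total 1); column heights now [0 4 4 0], max=4
Drop 4: J rot2 at col 1 lands with bottom-row=3; cleared 0 line(s) (total 1); column heights now [0 5 5 5], max=5

Answer: 1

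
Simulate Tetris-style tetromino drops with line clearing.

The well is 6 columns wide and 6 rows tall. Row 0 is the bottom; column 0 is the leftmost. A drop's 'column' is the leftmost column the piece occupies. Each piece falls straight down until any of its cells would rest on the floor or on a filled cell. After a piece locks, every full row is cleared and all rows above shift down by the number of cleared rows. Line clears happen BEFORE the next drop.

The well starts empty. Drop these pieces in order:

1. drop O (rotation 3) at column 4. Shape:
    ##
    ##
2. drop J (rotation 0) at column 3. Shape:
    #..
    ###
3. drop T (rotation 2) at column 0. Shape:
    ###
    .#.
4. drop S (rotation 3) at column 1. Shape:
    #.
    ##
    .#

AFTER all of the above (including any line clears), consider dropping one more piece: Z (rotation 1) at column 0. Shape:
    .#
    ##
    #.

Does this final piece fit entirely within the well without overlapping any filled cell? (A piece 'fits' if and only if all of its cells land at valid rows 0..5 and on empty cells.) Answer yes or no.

Drop 1: O rot3 at col 4 lands with bottom-row=0; cleared 0 line(s) (total 0); column heights now [0 0 0 0 2 2], max=2
Drop 2: J rot0 at col 3 lands with bottom-row=2; cleared 0 line(s) (total 0); column heights now [0 0 0 4 3 3], max=4
Drop 3: T rot2 at col 0 lands with bottom-row=0; cleared 0 line(s) (total 0); column heights now [2 2 2 4 3 3], max=4
Drop 4: S rot3 at col 1 lands with bottom-row=2; cleared 0 line(s) (total 0); column heights now [2 5 4 4 3 3], max=5
Test piece Z rot1 at col 0 (width 2): heights before test = [2 5 4 4 3 3]; fits = False

Answer: no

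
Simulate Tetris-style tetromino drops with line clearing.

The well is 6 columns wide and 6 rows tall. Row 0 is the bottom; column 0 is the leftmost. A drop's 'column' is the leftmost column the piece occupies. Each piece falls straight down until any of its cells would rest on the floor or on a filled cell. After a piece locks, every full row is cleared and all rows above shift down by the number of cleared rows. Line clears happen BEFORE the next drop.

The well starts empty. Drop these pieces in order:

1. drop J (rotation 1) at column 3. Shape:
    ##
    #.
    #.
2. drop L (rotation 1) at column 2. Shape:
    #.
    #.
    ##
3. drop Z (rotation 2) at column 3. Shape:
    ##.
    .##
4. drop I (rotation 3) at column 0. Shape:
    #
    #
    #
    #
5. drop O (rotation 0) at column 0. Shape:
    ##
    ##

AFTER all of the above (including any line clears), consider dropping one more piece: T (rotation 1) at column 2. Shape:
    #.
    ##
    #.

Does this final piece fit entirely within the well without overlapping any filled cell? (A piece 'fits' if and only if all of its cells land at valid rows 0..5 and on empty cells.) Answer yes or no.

Drop 1: J rot1 at col 3 lands with bottom-row=0; cleared 0 line(s) (total 0); column heights now [0 0 0 3 3 0], max=3
Drop 2: L rot1 at col 2 lands with bottom-row=3; cleared 0 line(s) (total 0); column heights now [0 0 6 4 3 0], max=6
Drop 3: Z rot2 at col 3 lands with bottom-row=3; cleared 0 line(s) (total 0); column heights now [0 0 6 5 5 4], max=6
Drop 4: I rot3 at col 0 lands with bottom-row=0; cleared 0 line(s) (total 0); column heights now [4 0 6 5 5 4], max=6
Drop 5: O rot0 at col 0 lands with bottom-row=4; cleared 0 line(s) (total 0); column heights now [6 6 6 5 5 4], max=6
Test piece T rot1 at col 2 (width 2): heights before test = [6 6 6 5 5 4]; fits = False

Answer: no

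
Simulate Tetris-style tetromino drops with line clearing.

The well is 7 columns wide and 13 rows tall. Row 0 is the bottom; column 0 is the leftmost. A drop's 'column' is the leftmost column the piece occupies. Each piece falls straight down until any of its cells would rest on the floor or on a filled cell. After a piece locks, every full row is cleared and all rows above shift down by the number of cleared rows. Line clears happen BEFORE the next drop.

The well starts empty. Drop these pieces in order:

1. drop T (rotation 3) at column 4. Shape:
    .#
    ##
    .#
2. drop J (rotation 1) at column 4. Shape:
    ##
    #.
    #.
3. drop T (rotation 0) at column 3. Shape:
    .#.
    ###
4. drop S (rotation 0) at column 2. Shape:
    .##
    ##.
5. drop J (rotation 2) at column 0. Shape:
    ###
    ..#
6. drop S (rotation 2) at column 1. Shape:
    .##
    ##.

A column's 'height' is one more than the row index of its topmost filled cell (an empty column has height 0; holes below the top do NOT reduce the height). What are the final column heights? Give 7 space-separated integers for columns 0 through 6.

Drop 1: T rot3 at col 4 lands with bottom-row=0; cleared 0 line(s) (total 0); column heights now [0 0 0 0 2 3 0], max=3
Drop 2: J rot1 at col 4 lands with bottom-row=2; cleared 0 line(s) (total 0); column heights now [0 0 0 0 5 5 0], max=5
Drop 3: T rot0 at col 3 lands with bottom-row=5; cleared 0 line(s) (total 0); column heights now [0 0 0 6 7 6 0], max=7
Drop 4: S rot0 at col 2 lands with bottom-row=6; cleared 0 line(s) (total 0); column heights now [0 0 7 8 8 6 0], max=8
Drop 5: J rot2 at col 0 lands with bottom-row=7; cleared 0 line(s) (total 0); column heights now [9 9 9 8 8 6 0], max=9
Drop 6: S rot2 at col 1 lands with bottom-row=9; cleared 0 line(s) (total 0); column heights now [9 10 11 11 8 6 0], max=11

Answer: 9 10 11 11 8 6 0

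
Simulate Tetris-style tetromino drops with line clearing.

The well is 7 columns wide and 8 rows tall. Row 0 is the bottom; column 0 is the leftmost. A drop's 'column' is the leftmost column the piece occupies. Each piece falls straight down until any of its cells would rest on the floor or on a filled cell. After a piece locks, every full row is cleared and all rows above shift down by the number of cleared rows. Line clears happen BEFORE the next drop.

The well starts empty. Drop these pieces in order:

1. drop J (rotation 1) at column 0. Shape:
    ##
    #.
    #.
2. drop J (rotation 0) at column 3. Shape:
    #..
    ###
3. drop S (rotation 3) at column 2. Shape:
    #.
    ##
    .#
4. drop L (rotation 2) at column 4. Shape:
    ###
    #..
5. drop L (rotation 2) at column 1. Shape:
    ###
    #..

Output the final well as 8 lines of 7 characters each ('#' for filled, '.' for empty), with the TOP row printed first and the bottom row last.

Drop 1: J rot1 at col 0 lands with bottom-row=0; cleared 0 line(s) (total 0); column heights now [3 3 0 0 0 0 0], max=3
Drop 2: J rot0 at col 3 lands with bottom-row=0; cleared 0 line(s) (total 0); column heights now [3 3 0 2 1 1 0], max=3
Drop 3: S rot3 at col 2 lands with bottom-row=2; cleared 0 line(s) (total 0); column heights now [3 3 5 4 1 1 0], max=5
Drop 4: L rot2 at col 4 lands with bottom-row=1; cleared 0 line(s) (total 0); column heights now [3 3 5 4 3 3 3], max=5
Drop 5: L rot2 at col 1 lands with bottom-row=4; cleared 0 line(s) (total 0); column heights now [3 6 6 6 3 3 3], max=6

Answer: .......
.......
.###...
.##....
..##...
##.####
#..##..
#..###.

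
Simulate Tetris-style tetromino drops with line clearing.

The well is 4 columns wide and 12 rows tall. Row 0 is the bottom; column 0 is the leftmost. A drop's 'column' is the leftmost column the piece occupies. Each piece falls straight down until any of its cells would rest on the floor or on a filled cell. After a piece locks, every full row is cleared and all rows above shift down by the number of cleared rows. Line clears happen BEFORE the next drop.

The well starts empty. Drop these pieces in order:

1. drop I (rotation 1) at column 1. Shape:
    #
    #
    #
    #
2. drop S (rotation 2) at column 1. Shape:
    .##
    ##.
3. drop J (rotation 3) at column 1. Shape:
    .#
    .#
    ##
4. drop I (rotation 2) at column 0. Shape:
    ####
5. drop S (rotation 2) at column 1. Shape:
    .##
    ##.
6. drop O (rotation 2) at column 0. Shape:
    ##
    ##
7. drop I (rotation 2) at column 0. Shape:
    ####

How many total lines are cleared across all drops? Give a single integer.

Drop 1: I rot1 at col 1 lands with bottom-row=0; cleared 0 line(s) (total 0); column heights now [0 4 0 0], max=4
Drop 2: S rot2 at col 1 lands with bottom-row=4; cleared 0 line(s) (total 0); column heights now [0 5 6 6], max=6
Drop 3: J rot3 at col 1 lands with bottom-row=6; cleared 0 line(s) (total 0); column heights now [0 7 9 6], max=9
Drop 4: I rot2 at col 0 lands with bottom-row=9; cleared 1 line(s) (total 1); column heights now [0 7 9 6], max=9
Drop 5: S rot2 at col 1 lands with bottom-row=9; cleared 0 line(s) (total 1); column heights now [0 10 11 11], max=11
Drop 6: O rot2 at col 0 lands with bottom-row=10; cleared 1 line(s) (total 2); column heights now [11 11 10 6], max=11
Drop 7: I rot2 at col 0 lands with bottom-row=11; cleared 1 line(s) (total 3); column heights now [11 11 10 6], max=11

Answer: 3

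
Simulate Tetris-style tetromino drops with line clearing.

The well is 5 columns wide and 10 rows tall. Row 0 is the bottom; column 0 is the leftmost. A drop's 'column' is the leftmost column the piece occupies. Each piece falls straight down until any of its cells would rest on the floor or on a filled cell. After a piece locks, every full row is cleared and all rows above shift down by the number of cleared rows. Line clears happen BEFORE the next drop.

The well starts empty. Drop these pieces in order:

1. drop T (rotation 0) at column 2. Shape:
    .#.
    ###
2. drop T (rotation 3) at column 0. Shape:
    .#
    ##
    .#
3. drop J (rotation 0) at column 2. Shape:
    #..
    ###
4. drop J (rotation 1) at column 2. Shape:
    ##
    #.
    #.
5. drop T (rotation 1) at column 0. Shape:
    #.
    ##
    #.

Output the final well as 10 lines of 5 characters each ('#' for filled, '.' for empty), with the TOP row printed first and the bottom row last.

Answer: .....
.....
.....
.....
..##.
..#..
#.#..
###..
##.#.
.####

Derivation:
Drop 1: T rot0 at col 2 lands with bottom-row=0; cleared 0 line(s) (total 0); column heights now [0 0 1 2 1], max=2
Drop 2: T rot3 at col 0 lands with bottom-row=0; cleared 0 line(s) (total 0); column heights now [2 3 1 2 1], max=3
Drop 3: J rot0 at col 2 lands with bottom-row=2; cleared 0 line(s) (total 0); column heights now [2 3 4 3 3], max=4
Drop 4: J rot1 at col 2 lands with bottom-row=4; cleared 0 line(s) (total 0); column heights now [2 3 7 7 3], max=7
Drop 5: T rot1 at col 0 lands with bottom-row=2; cleared 1 line(s) (total 1); column heights now [4 3 6 6 1], max=6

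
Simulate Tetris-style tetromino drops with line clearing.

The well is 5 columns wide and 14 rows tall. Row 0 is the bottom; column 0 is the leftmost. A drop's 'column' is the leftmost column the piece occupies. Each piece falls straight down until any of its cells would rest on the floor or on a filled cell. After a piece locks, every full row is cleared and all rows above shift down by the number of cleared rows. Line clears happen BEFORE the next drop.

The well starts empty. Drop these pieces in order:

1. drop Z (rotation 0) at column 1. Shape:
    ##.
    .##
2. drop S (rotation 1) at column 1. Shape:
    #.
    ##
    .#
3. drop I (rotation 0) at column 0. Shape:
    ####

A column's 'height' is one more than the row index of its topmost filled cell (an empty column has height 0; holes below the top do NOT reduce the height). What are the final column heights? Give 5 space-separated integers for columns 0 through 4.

Answer: 6 6 6 6 0

Derivation:
Drop 1: Z rot0 at col 1 lands with bottom-row=0; cleared 0 line(s) (total 0); column heights now [0 2 2 1 0], max=2
Drop 2: S rot1 at col 1 lands with bottom-row=2; cleared 0 line(s) (total 0); column heights now [0 5 4 1 0], max=5
Drop 3: I rot0 at col 0 lands with bottom-row=5; cleared 0 line(s) (total 0); column heights now [6 6 6 6 0], max=6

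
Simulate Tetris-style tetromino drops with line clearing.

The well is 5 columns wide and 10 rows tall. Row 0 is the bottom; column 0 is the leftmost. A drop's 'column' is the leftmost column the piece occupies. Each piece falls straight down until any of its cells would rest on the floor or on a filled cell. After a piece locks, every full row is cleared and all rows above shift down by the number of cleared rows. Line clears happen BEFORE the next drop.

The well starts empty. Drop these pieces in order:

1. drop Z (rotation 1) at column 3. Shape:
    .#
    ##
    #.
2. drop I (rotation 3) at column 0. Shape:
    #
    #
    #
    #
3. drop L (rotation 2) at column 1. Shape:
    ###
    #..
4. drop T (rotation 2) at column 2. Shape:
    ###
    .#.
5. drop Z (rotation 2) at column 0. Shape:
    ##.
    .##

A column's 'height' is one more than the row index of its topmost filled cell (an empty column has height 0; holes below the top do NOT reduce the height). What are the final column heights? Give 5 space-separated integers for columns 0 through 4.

Answer: 6 6 5 4 4

Derivation:
Drop 1: Z rot1 at col 3 lands with bottom-row=0; cleared 0 line(s) (total 0); column heights now [0 0 0 2 3], max=3
Drop 2: I rot3 at col 0 lands with bottom-row=0; cleared 0 line(s) (total 0); column heights now [4 0 0 2 3], max=4
Drop 3: L rot2 at col 1 lands with bottom-row=1; cleared 1 line(s) (total 1); column heights now [3 2 0 2 2], max=3
Drop 4: T rot2 at col 2 lands with bottom-row=2; cleared 0 line(s) (total 1); column heights now [3 2 4 4 4], max=4
Drop 5: Z rot2 at col 0 lands with bottom-row=4; cleared 0 line(s) (total 1); column heights now [6 6 5 4 4], max=6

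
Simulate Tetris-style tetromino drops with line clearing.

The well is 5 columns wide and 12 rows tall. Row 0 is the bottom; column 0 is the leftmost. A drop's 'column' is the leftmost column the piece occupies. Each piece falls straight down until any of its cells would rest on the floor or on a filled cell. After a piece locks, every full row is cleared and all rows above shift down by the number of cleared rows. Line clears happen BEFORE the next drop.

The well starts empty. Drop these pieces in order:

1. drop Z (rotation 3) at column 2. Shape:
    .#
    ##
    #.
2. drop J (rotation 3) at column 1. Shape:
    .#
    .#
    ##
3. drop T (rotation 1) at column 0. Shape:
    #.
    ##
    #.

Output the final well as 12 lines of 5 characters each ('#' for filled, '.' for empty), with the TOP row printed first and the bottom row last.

Answer: .....
.....
.....
.....
.....
.....
.....
#.#..
###..
####.
..##.
..#..

Derivation:
Drop 1: Z rot3 at col 2 lands with bottom-row=0; cleared 0 line(s) (total 0); column heights now [0 0 2 3 0], max=3
Drop 2: J rot3 at col 1 lands with bottom-row=2; cleared 0 line(s) (total 0); column heights now [0 3 5 3 0], max=5
Drop 3: T rot1 at col 0 lands with bottom-row=2; cleared 0 line(s) (total 0); column heights now [5 4 5 3 0], max=5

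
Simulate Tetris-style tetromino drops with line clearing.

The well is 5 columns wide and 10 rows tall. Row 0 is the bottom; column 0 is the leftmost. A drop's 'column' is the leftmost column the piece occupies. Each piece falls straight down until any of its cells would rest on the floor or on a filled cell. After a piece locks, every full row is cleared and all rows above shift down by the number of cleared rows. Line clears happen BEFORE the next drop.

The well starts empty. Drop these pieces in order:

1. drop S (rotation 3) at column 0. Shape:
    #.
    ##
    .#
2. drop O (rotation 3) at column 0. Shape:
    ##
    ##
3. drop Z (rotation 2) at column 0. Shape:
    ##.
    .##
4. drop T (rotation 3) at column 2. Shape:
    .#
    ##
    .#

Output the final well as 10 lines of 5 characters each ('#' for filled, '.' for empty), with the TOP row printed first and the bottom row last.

Answer: .....
.....
...#.
####.
.###.
##...
##...
#....
##...
.#...

Derivation:
Drop 1: S rot3 at col 0 lands with bottom-row=0; cleared 0 line(s) (total 0); column heights now [3 2 0 0 0], max=3
Drop 2: O rot3 at col 0 lands with bottom-row=3; cleared 0 line(s) (total 0); column heights now [5 5 0 0 0], max=5
Drop 3: Z rot2 at col 0 lands with bottom-row=5; cleared 0 line(s) (total 0); column heights now [7 7 6 0 0], max=7
Drop 4: T rot3 at col 2 lands with bottom-row=5; cleared 0 line(s) (total 0); column heights now [7 7 7 8 0], max=8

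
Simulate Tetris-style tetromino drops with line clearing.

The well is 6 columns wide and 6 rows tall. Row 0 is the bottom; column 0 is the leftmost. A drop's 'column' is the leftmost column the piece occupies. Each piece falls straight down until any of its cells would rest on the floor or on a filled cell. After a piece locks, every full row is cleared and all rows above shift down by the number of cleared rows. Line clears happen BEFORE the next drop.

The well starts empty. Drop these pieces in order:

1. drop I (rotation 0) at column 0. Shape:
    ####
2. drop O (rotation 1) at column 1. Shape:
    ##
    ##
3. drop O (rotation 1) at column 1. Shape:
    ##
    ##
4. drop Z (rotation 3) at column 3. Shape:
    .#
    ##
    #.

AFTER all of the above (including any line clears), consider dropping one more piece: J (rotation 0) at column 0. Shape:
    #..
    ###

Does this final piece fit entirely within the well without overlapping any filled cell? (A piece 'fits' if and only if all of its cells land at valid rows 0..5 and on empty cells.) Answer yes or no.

Drop 1: I rot0 at col 0 lands with bottom-row=0; cleared 0 line(s) (total 0); column heights now [1 1 1 1 0 0], max=1
Drop 2: O rot1 at col 1 lands with bottom-row=1; cleared 0 line(s) (total 0); column heights now [1 3 3 1 0 0], max=3
Drop 3: O rot1 at col 1 lands with bottom-row=3; cleared 0 line(s) (total 0); column heights now [1 5 5 1 0 0], max=5
Drop 4: Z rot3 at col 3 lands with bottom-row=1; cleared 0 line(s) (total 0); column heights now [1 5 5 3 4 0], max=5
Test piece J rot0 at col 0 (width 3): heights before test = [1 5 5 3 4 0]; fits = False

Answer: no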